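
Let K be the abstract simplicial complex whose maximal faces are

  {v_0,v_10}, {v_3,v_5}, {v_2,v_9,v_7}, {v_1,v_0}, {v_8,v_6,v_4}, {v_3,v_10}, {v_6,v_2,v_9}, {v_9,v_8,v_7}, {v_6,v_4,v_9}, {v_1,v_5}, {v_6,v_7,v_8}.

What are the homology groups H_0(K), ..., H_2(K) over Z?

Take the total order v_0 < v_1 < v_2 < v_3 < v_4 < v_5 < v_6 < v_7 < v_8 < v_9 < v_10 on the vertex set. Then K (dimension 2) consists of the simplices:

  0-simplices (11): [v_0], [v_1], [v_2], [v_3], [v_4], [v_5], [v_6], [v_7], [v_8], [v_9], [v_10]
  1-simplices (17): (17 of them)
  2-simplices (6): [v_2,v_6,v_9], [v_2,v_7,v_9], [v_4,v_6,v_8], [v_4,v_6,v_9], [v_6,v_7,v_8], [v_7,v_8,v_9]

so the chain groups are C_0 ≅ Z^11, C_1 ≅ Z^17, C_2 ≅ Z^6.

∂_1: C_1 → C_0 sends each edge [p,q] (with p < q) to q − p. For instance
  ∂[v_3,v_10] = [v_10] − [v_3].
The resulting 11×17 matrix has rank 9, and its Smith normal form has invariant factors (1,1,1,1,1,1,1,1,1).

∂_2: C_2 → C_1 acts by ∂[p,q,r] = [q,r] − [p,r] + [p,q]. For instance
  ∂[v_2,v_6,v_9] = [v_6,v_9] − [v_2,v_9] + [v_2,v_6],
  ∂[v_7,v_8,v_9] = [v_8,v_9] − [v_7,v_9] + [v_7,v_8].
The 17×6 boundary matrix has rank 6 and Smith normal form diag(1,1,1,1,1,1).

Reading off H_k = ker ∂_k / im ∂_{k+1}:

  H_0: rank C_0 − rank ∂_1 = 11 − 9 = 2, and the invariant factors of ∂_1 are all 1, so H_0 = Z^2.
  H_1: rank ker ∂_1 − rank ∂_2 = (17 − 9) − 6 = 2, and the invariant factors of ∂_2 are all 1, so H_1 = Z^2.
  H_2: rank ker ∂_2 − rank ∂_3 = (6 − 6) − 0 = 0, and there is no ∂_3, so H_2 = 0.

As a check, the Euler characteristic is 11 − 17 + 6 = 0, which agrees with 2 − 2 + 0 = 0.

H_0 = Z^2,  H_1 = Z^2,  H_2 = 0.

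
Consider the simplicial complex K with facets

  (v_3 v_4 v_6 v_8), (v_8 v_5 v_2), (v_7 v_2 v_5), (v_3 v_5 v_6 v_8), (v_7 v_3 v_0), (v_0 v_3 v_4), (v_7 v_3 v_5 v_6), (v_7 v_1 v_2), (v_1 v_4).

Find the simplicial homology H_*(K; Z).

We work with the vertex ordering v_0 < v_1 < v_2 < v_3 < v_4 < v_5 < v_6 < v_7 < v_8. The simplices of K, each written with vertices in increasing order, are:

  0-simplices (9): [v_0], [v_1], [v_2], [v_3], [v_4], [v_5], [v_6], [v_7], [v_8]
  1-simplices (21): (21 of them)
  2-simplices (15): (15 of them)
  3-simplices (3): [v_3,v_4,v_6,v_8], [v_3,v_5,v_6,v_7], [v_3,v_5,v_6,v_8]

Hence C_0 ≅ Z^9, C_1 ≅ Z^21, C_2 ≅ Z^15, C_3 ≅ Z^3.

∂_1: C_1 → C_0 sends each edge [p,q] (with p < q) to q − p.
The resulting 9×21 matrix has rank 8, and its Smith normal form has invariant factors (1,1,1,1,1,1,1,1).

Boundary ∂_2: C_2 → C_1 maps a triangle to the signed sum of its edges. For instance
  ∂[v_3,v_4,v_8] = [v_4,v_8] − [v_3,v_8] + [v_3,v_4],
  ∂[v_0,v_3,v_7] = [v_3,v_7] − [v_0,v_7] + [v_0,v_3].
This gives a 21×15 integer matrix of rank 12; reducing to Smith normal form yields diagonal entries (1,1,1,1,1,1,1,1,1,1,1,1).

The boundary map ∂_3: C_3 → C_2 sends each 3-simplex σ to the alternating sum Σ_i (−1)^i (σ with its i-th vertex removed). For instance
  ∂[v_3,v_5,v_6,v_8] = [v_5,v_6,v_8] − [v_3,v_6,v_8] + [v_3,v_5,v_8] − [v_3,v_5,v_6],
  ∂[v_3,v_4,v_6,v_8] = [v_4,v_6,v_8] − [v_3,v_6,v_8] + [v_3,v_4,v_8] − [v_3,v_4,v_6].
The resulting 15×3 matrix has rank 3, and its Smith normal form has invariant factors (1,1,1).

Reading off H_k = ker ∂_k / im ∂_{k+1}:

  H_0: rank C_0 − rank ∂_1 = 9 − 8 = 1, and the invariant factors of ∂_1 are all 1, so H_0 ≅ Z.
  H_1: rank ker ∂_1 − rank ∂_2 = (21 − 8) − 12 = 1, and the invariant factors of ∂_2 are all 1, so H_1 ≅ Z.
  H_2: rank ker ∂_2 − rank ∂_3 = (15 − 12) − 3 = 0, and the invariant factors of ∂_3 are all 1, so H_2 ≅ 0.
  H_3: rank ker ∂_3 − rank ∂_4 = (3 − 3) − 0 = 0, and there is no ∂_4, so H_3 ≅ 0.

H_0 = Z,  H_1 = Z,  H_2 = 0,  H_3 = 0.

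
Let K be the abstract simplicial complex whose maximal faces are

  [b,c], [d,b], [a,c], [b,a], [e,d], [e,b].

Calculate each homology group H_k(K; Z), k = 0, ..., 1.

H_0 = Z,  H_1 = Z^2.

We work with the vertex ordering a < b < c < d < e. The simplices of K, each written with vertices in increasing order, are:

  0-simplices (5): a, b, c, d, e
  1-simplices (6): ab, ac, bc, bd, be, de

giving chain groups C_0 ≅ Z^5, C_1 ≅ Z^6.

The boundary map ∂_1: C_1 → C_0 maps an edge to its endpoints' difference, ∂[p,q] = q − p.
The 5×6 boundary matrix has rank 4 and Smith normal form diag(1,1,1,1).

From H_k ≅ ker(∂_k) / im(∂_{k+1}) we obtain:

  H_0: rank C_0 − rank ∂_1 = 5 − 4 = 1, and the invariant factors of ∂_1 are all 1, so H_0 = Z.
  H_1: rank ker ∂_1 − rank ∂_2 = (6 − 4) − 0 = 2, and there is no ∂_2, so H_1 = Z^2.

As a check, the Euler characteristic is 5 − 6 = -1, which agrees with 1 − 2 = -1.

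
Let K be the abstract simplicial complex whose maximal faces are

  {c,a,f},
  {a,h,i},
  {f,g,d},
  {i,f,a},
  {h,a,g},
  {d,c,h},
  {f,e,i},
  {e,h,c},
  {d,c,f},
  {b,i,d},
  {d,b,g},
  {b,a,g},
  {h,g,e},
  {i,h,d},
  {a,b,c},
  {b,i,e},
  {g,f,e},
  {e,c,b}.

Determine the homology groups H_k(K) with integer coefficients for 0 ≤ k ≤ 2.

H_0 ≅ Z,  H_1 ≅ Z^2,  H_2 ≅ Z.

Fix the vertex order a < b < c < d < e < f < g < h < i and write every simplex with vertices in increasing order. Then dim K = 2 and the simplices of K are:

  0-simplices (9): a, b, c, d, e, f, g, h, i
  1-simplices (27): ab, ac, af, ag, ah, ai, bc, bd, be, bg, bi, cd, ce, cf, ch, df, dg, dh, di, ef, eg, eh, ei, fg, fi, gh, hi
  2-simplices (18): abc, abg, acf, afi, agh, ahi, bce, bdg, bdi, bei, cdf, cdh, ceh, dfg, dhi, efg, efi, egh

giving chain groups C_0 ≅ Z^9, C_1 ≅ Z^27, C_2 ≅ Z^18.

∂_1: C_1 → C_0 is given by ∂[p,q] = [q] − [p]. For instance
  ∂ac = c − a.
This gives a 9×27 integer matrix of rank 8; reducing to Smith normal form yields diagonal entries (1,1,1,1,1,1,1,1).

∂_2: C_2 → C_1 acts by ∂[p,q,r] = [q,r] − [p,r] + [p,q]. For instance
  ∂agh = gh − ah + ag,
  ∂afi = fi − ai + af.
This gives a 27×18 integer matrix of rank 17; reducing to Smith normal form yields diagonal entries (1,1,1,1,1,1,1,1,1,1,1,1,1,1,1,1,1).

Computing H_k = (kernel of ∂_k) / (image of ∂_{k+1}):

  H_0: rank C_0 − rank ∂_1 = 9 − 8 = 1, and the invariant factors of ∂_1 are all 1, so H_0 = Z.
  H_1: rank ker ∂_1 − rank ∂_2 = (27 − 8) − 17 = 2, and the invariant factors of ∂_2 are all 1, so H_1 = Z^2.
  H_2: rank ker ∂_2 − rank ∂_3 = (18 − 17) − 0 = 1, and there is no ∂_3, so H_2 = Z.

(K is a triangulation of the torus T^2.)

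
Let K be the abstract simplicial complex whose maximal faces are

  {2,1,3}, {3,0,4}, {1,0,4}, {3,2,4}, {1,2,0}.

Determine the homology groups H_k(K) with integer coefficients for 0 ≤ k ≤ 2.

H_0 ≅ Z,  H_1 ≅ Z,  H_2 = 0.

Fix the vertex order 0 < 1 < 2 < 3 < 4 and write every simplex with vertices in increasing order. Then dim K = 2 and the simplices of K are:

  0-simplices (5): [0], [1], [2], [3], [4]
  1-simplices (10): [0,1], [0,2], [0,3], [0,4], [1,2], [1,3], [1,4], [2,3], [2,4], [3,4]
  2-simplices (5): [0,1,2], [0,1,4], [0,3,4], [1,2,3], [2,3,4]

giving chain groups C_0 ≅ Z^5, C_1 ≅ Z^10, C_2 ≅ Z^5.

The boundary map ∂_1: C_1 → C_0 is given by ∂[p,q] = [q] − [p].
This gives a 5×10 integer matrix of rank 4; reducing to Smith normal form yields diagonal entries (1,1,1,1).

∂_2: C_2 → C_1 acts by ∂[p,q,r] = [q,r] − [p,r] + [p,q]. For instance
  ∂[0,1,2] = [1,2] − [0,2] + [0,1],
  ∂[0,3,4] = [3,4] − [0,4] + [0,3].
The 10×5 boundary matrix has rank 5 and Smith normal form diag(1,1,1,1,1).

Now H_k = ker ∂_k / im ∂_{k+1}, so:

  H_0: rank C_0 − rank ∂_1 = 5 − 4 = 1, and the invariant factors of ∂_1 are all 1, so H_0 ≅ Z.
  H_1: rank ker ∂_1 − rank ∂_2 = (10 − 4) − 5 = 1, and the invariant factors of ∂_2 are all 1, so H_1 ≅ Z.
  H_2: rank ker ∂_2 − rank ∂_3 = (5 − 5) − 0 = 0, and there is no ∂_3, so H_2 ≅ 0.

(K is a triangulation of the Möbius band.)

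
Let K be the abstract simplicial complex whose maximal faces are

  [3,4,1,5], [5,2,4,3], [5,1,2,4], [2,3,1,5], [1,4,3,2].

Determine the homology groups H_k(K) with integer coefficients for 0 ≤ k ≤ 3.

H_0 = Z,  H_1 = 0,  H_2 = 0,  H_3 = Z.

Take the total order 1 < 2 < 3 < 4 < 5 on the vertex set. Then K (dimension 3) consists of the simplices:

  0-simplices (5): [1], [2], [3], [4], [5]
  1-simplices (10): [1,2], [1,3], [1,4], [1,5], [2,3], [2,4], [2,5], [3,4], [3,5], [4,5]
  2-simplices (10): [1,2,3], [1,2,4], [1,2,5], [1,3,4], [1,3,5], [1,4,5], [2,3,4], [2,3,5], [2,4,5], [3,4,5]
  3-simplices (5): [1,2,3,4], [1,2,3,5], [1,2,4,5], [1,3,4,5], [2,3,4,5]

so the chain groups are C_0 ≅ Z^5, C_1 ≅ Z^10, C_2 ≅ Z^10, C_3 ≅ Z^5.

The boundary map ∂_1: C_1 → C_0 is given by ∂[p,q] = [q] − [p]. For instance
  ∂[3,5] = [5] − [3].
The 5×10 boundary matrix has rank 4 and Smith normal form diag(1,1,1,1).

∂_2: C_2 → C_1 acts by ∂[p,q,r] = [q,r] − [p,r] + [p,q]. For instance
  ∂[2,3,4] = [3,4] − [2,4] + [2,3],
  ∂[1,2,3] = [2,3] − [1,3] + [1,2].
As a 10×10 matrix over Z this has rank 6, with invariant factors (1,1,1,1,1,1).

∂_3: C_3 → C_2 sends each 3-simplex σ to the alternating sum Σ_i (−1)^i (σ with its i-th vertex removed). For instance
  ∂[1,2,3,5] = [2,3,5] − [1,3,5] + [1,2,5] − [1,2,3],
  ∂[1,2,4,5] = [2,4,5] − [1,4,5] + [1,2,5] − [1,2,4].
This gives a 10×5 integer matrix of rank 4; reducing to Smith normal form yields diagonal entries (1,1,1,1).

From H_k ≅ ker(∂_k) / im(∂_{k+1}) we obtain:

  H_0: rank C_0 − rank ∂_1 = 5 − 4 = 1, and the invariant factors of ∂_1 are all 1, so H_0 ≅ Z.
  H_1: rank ker ∂_1 − rank ∂_2 = (10 − 4) − 6 = 0, and the invariant factors of ∂_2 are all 1, so H_1 ≅ 0.
  H_2: rank ker ∂_2 − rank ∂_3 = (10 − 6) − 4 = 0, and the invariant factors of ∂_3 are all 1, so H_2 ≅ 0.
  H_3: rank ker ∂_3 − rank ∂_4 = (5 − 4) − 0 = 1, and there is no ∂_4, so H_3 ≅ Z.

As a check, the Euler characteristic is 5 − 10 + 10 − 5 = 0, which agrees with 1 − 0 + 0 − 1 = 0.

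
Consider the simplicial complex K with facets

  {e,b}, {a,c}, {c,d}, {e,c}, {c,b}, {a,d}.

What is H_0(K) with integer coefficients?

Order the vertices as a < b < c < d < e. Listing each simplex with vertices in this order, K has dimension 1 with simplices:

  0-simplices (5): a, b, c, d, e
  1-simplices (6): ac, ad, bc, be, cd, ce

Hence C_0 ≅ Z^5, C_1 ≅ Z^6.

Boundary ∂_1: C_1 → C_0 sends each edge [p,q] (with p < q) to q − p.
The 5×6 boundary matrix has rank 4 and Smith normal form diag(1,1,1,1).

From H_k ≅ ker(∂_k) / im(∂_{k+1}) we obtain:

  H_0: rank C_0 − rank ∂_1 = 5 − 4 = 1, and the invariant factors of ∂_1 are all 1, so H_0 = Z.

(K is a triangulation of a wedge of 2 circles.)

H_0 ≅ Z.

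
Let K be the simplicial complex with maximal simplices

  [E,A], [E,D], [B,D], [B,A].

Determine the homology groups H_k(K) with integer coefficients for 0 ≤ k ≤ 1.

Take the total order A < B < D < E on the vertex set. Then K (dimension 1) consists of the simplices:

  0-simplices (4): A, B, D, E
  1-simplices (4): AB, AE, BD, DE

so the chain groups are C_0 ≅ Z^4, C_1 ≅ Z^4.

The boundary map ∂_1: C_1 → C_0 maps an edge to its endpoints' difference, ∂[p,q] = q − p. For instance
  ∂BD = D − B.
This gives a 4×4 integer matrix of rank 3; reducing to Smith normal form yields diagonal entries (1,1,1).

From H_k ≅ ker(∂_k) / im(∂_{k+1}) we obtain:

  H_0: rank C_0 − rank ∂_1 = 4 − 3 = 1, and the invariant factors of ∂_1 are all 1, so H_0 = Z.
  H_1: rank ker ∂_1 − rank ∂_2 = (4 − 3) − 0 = 1, and there is no ∂_2, so H_1 = Z.

As a check, the Euler characteristic is 4 − 4 = 0, which agrees with 1 − 1 = 0.

H_0 ≅ Z,  H_1 ≅ Z.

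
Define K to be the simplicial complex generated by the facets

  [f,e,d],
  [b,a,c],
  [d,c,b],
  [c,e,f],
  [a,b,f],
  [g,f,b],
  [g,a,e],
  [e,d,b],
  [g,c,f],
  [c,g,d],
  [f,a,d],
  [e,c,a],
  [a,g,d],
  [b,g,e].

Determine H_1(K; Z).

H_1 ≅ Z^2.

We work with the vertex ordering a < b < c < d < e < f < g. The simplices of K, each written with vertices in increasing order, are:

  0-simplices (7): a, b, c, d, e, f, g
  1-simplices (21): ab, ac, ad, ae, af, ag, bc, bd, be, bf, bg, cd, ce, cf, cg, de, df, dg, ef, eg, fg
  2-simplices (14): abc, abf, ace, adf, adg, aeg, bcd, bde, beg, bfg, cdg, cef, cfg, def

giving chain groups C_0 ≅ Z^7, C_1 ≅ Z^21, C_2 ≅ Z^14.

∂_1: C_1 → C_0 maps an edge to its endpoints' difference, ∂[p,q] = q − p. For instance
  ∂bg = g − b.
This gives a 7×21 integer matrix of rank 6; reducing to Smith normal form yields diagonal entries (1,1,1,1,1,1).

Boundary ∂_2: C_2 → C_1 sends each 2-simplex [p,q,r] to [q,r] − [p,r] + [p,q]. For instance
  ∂bde = de − be + bd,
  ∂def = ef − df + de.
The resulting 21×14 matrix has rank 13, and its Smith normal form has invariant factors (1,1,1,1,1,1,1,1,1,1,1,1,1).

Now H_k = ker ∂_k / im ∂_{k+1}, so:

  H_1: rank ker ∂_1 − rank ∂_2 = (21 − 6) − 13 = 2, and the invariant factors of ∂_2 are all 1, so H_1 ≅ Z^2.

(K is a triangulation of the torus T^2.)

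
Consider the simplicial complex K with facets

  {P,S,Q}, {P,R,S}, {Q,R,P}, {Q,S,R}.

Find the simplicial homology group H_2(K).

We work with the vertex ordering P < Q < R < S. The simplices of K, each written with vertices in increasing order, are:

  0-simplices (4): P, Q, R, S
  1-simplices (6): PQ, PR, PS, QR, QS, RS
  2-simplices (4): PQR, PQS, PRS, QRS

giving chain groups C_0 ≅ Z^4, C_1 ≅ Z^6, C_2 ≅ Z^4.

∂_1: C_1 → C_0 maps an edge to its endpoints' difference, ∂[p,q] = q − p.
The 4×6 boundary matrix has rank 3 and Smith normal form diag(1,1,1).

∂_2: C_2 → C_1 sends each 2-simplex [p,q,r] to [q,r] − [p,r] + [p,q]. For instance
  ∂PQR = QR − PR + PQ,
  ∂QRS = RS − QS + QR.
The resulting 6×4 matrix has rank 3, and its Smith normal form has invariant factors (1,1,1).

Now H_k = ker ∂_k / im ∂_{k+1}, so:

  H_2: rank ker ∂_2 − rank ∂_3 = (4 − 3) − 0 = 1, and there is no ∂_3, so H_2 = Z.

H_2 ≅ Z.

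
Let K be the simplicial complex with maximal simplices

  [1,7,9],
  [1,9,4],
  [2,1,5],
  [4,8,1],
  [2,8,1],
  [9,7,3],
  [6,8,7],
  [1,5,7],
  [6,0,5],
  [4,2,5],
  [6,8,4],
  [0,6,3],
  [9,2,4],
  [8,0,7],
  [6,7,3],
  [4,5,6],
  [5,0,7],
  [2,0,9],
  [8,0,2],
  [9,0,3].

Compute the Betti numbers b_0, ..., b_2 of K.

Fix the vertex order 0 < 1 < 2 < 3 < 4 < 5 < 6 < 7 < 8 < 9 and write every simplex with vertices in increasing order. Then dim K = 2 and the simplices of K are:

  0-simplices (10): [0], [1], [2], [3], [4], [5], [6], [7], [8], [9]
  1-simplices (30): (30 of them)
  2-simplices (20): (20 of them)

so the chain groups are C_0 ≅ Z^10, C_1 ≅ Z^30, C_2 ≅ Z^20.

Boundary ∂_1: C_1 → C_0 is given by ∂[p,q] = [q] − [p]. For instance
  ∂[3,9] = [9] − [3].
The 10×30 boundary matrix has rank 9 and Smith normal form diag(1,1,1,1,1,1,1,1,1).

The boundary map ∂_2: C_2 → C_1 maps a triangle to the signed sum of its edges. For instance
  ∂[1,7,9] = [7,9] − [1,9] + [1,7],
  ∂[1,4,8] = [4,8] − [1,8] + [1,4].
As a 30×20 matrix over Z this has rank 20, with invariant factors (1,1,1,1,1,1,1,1,1,1,1,1,1,1,1,1,1,1,1,2).

Now H_k = ker ∂_k / im ∂_{k+1}, so:

  H_0: rank C_0 − rank ∂_1 = 10 − 9 = 1, and the invariant factors of ∂_1 are all 1, so H_0 = Z.
  H_1: rank ker ∂_1 − rank ∂_2 = (30 − 9) − 20 = 1, and ∂_2 has invariant factor 2 > 1, so H_1 = Z ⊕ Z/2Z.
  H_2: rank ker ∂_2 − rank ∂_3 = (20 − 20) − 0 = 0, and there is no ∂_3, so H_2 = 0.

Hence the Betti numbers are b_0 = 1, b_1 = 1, b_2 = 0.

b_0 = 1, b_1 = 1, b_2 = 0.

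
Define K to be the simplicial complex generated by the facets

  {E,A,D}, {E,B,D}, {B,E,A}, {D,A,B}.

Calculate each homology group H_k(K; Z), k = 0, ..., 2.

We work with the vertex ordering A < B < D < E. The simplices of K, each written with vertices in increasing order, are:

  0-simplices (4): A, B, D, E
  1-simplices (6): AB, AD, AE, BD, BE, DE
  2-simplices (4): ABD, ABE, ADE, BDE

Hence C_0 ≅ Z^4, C_1 ≅ Z^6, C_2 ≅ Z^4.

Boundary ∂_1: C_1 → C_0 maps an edge to its endpoints' difference, ∂[p,q] = q − p. For instance
  ∂DE = E − D.
The resulting 4×6 matrix has rank 3, and its Smith normal form has invariant factors (1,1,1).

The boundary map ∂_2: C_2 → C_1 sends each 2-simplex [p,q,r] to [q,r] − [p,r] + [p,q]. For instance
  ∂ADE = DE − AE + AD,
  ∂ABD = BD − AD + AB.
The 6×4 boundary matrix has rank 3 and Smith normal form diag(1,1,1).

Now H_k = ker ∂_k / im ∂_{k+1}, so:

  H_0: rank C_0 − rank ∂_1 = 4 − 3 = 1, and the invariant factors of ∂_1 are all 1, so H_0 ≅ Z.
  H_1: rank ker ∂_1 − rank ∂_2 = (6 − 3) − 3 = 0, and the invariant factors of ∂_2 are all 1, so H_1 ≅ 0.
  H_2: rank ker ∂_2 − rank ∂_3 = (4 − 3) − 0 = 1, and there is no ∂_3, so H_2 ≅ Z.

H_0 = Z,  H_1 = 0,  H_2 = Z.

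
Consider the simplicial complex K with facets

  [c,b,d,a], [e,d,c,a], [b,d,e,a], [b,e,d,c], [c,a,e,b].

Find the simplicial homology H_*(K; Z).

H_0 = Z,  H_1 = 0,  H_2 = 0,  H_3 = Z.

Order the vertices as a < b < c < d < e. Listing each simplex with vertices in this order, K has dimension 3 with simplices:

  0-simplices (5): a, b, c, d, e
  1-simplices (10): ab, ac, ad, ae, bc, bd, be, cd, ce, de
  2-simplices (10): abc, abd, abe, acd, ace, ade, bcd, bce, bde, cde
  3-simplices (5): abcd, abce, abde, acde, bcde

Hence C_0 ≅ Z^5, C_1 ≅ Z^10, C_2 ≅ Z^10, C_3 ≅ Z^5.

The boundary map ∂_1: C_1 → C_0 sends each edge [p,q] (with p < q) to q − p. For instance
  ∂bd = d − b.
The resulting 5×10 matrix has rank 4, and its Smith normal form has invariant factors (1,1,1,1).

The boundary map ∂_2: C_2 → C_1 sends each 2-simplex [p,q,r] to [q,r] − [p,r] + [p,q]. For instance
  ∂acd = cd − ad + ac,
  ∂cde = de − ce + cd.
This gives a 10×10 integer matrix of rank 6; reducing to Smith normal form yields diagonal entries (1,1,1,1,1,1).

∂_3: C_3 → C_2 sends each 3-simplex σ to the alternating sum Σ_i (−1)^i (σ with its i-th vertex removed). For instance
  ∂abce = bce − ace + abe − abc,
  ∂bcde = cde − bde + bce − bcd.
As a 10×5 matrix over Z this has rank 4, with invariant factors (1,1,1,1).

From H_k ≅ ker(∂_k) / im(∂_{k+1}) we obtain:

  H_0: rank C_0 − rank ∂_1 = 5 − 4 = 1, and the invariant factors of ∂_1 are all 1, so H_0 ≅ Z.
  H_1: rank ker ∂_1 − rank ∂_2 = (10 − 4) − 6 = 0, and the invariant factors of ∂_2 are all 1, so H_1 ≅ 0.
  H_2: rank ker ∂_2 − rank ∂_3 = (10 − 6) − 4 = 0, and the invariant factors of ∂_3 are all 1, so H_2 ≅ 0.
  H_3: rank ker ∂_3 − rank ∂_4 = (5 − 4) − 0 = 1, and there is no ∂_4, so H_3 ≅ Z.

As a check, the Euler characteristic is 5 − 10 + 10 − 5 = 0, which agrees with 1 − 0 + 0 − 1 = 0.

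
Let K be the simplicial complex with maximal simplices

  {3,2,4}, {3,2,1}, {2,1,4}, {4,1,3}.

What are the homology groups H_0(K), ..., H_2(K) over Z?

H_0 = Z,  H_1 = 0,  H_2 = Z.

We work with the vertex ordering 1 < 2 < 3 < 4. The simplices of K, each written with vertices in increasing order, are:

  0-simplices (4): [1], [2], [3], [4]
  1-simplices (6): [1,2], [1,3], [1,4], [2,3], [2,4], [3,4]
  2-simplices (4): [1,2,3], [1,2,4], [1,3,4], [2,3,4]

so the chain groups are C_0 ≅ Z^4, C_1 ≅ Z^6, C_2 ≅ Z^4.

The boundary map ∂_1: C_1 → C_0 maps an edge to its endpoints' difference, ∂[p,q] = q − p. For instance
  ∂[2,3] = [3] − [2].
As a 4×6 matrix over Z this has rank 3, with invariant factors (1,1,1).

The boundary map ∂_2: C_2 → C_1 acts by ∂[p,q,r] = [q,r] − [p,r] + [p,q]. For instance
  ∂[2,3,4] = [3,4] − [2,4] + [2,3],
  ∂[1,2,3] = [2,3] − [1,3] + [1,2].
This gives a 6×4 integer matrix of rank 3; reducing to Smith normal form yields diagonal entries (1,1,1).

Reading off H_k = ker ∂_k / im ∂_{k+1}:

  H_0: rank C_0 − rank ∂_1 = 4 − 3 = 1, and the invariant factors of ∂_1 are all 1, so H_0 = Z.
  H_1: rank ker ∂_1 − rank ∂_2 = (6 − 3) − 3 = 0, and the invariant factors of ∂_2 are all 1, so H_1 = 0.
  H_2: rank ker ∂_2 − rank ∂_3 = (4 − 3) − 0 = 1, and there is no ∂_3, so H_2 = Z.

(K is a triangulation of the 2-sphere S^2.)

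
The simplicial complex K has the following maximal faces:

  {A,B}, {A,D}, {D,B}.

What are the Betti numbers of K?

b_0 = 1, b_1 = 1.

Take the total order A < B < D on the vertex set. Then K (dimension 1) consists of the simplices:

  0-simplices (3): A, B, D
  1-simplices (3): AB, AD, BD

Hence C_0 ≅ Z^3, C_1 ≅ Z^3.

∂_1: C_1 → C_0 is given by ∂[p,q] = [q] − [p]. For instance
  ∂AD = D − A.
The 3×3 boundary matrix has rank 2 and Smith normal form diag(1,1).

Reading off H_k = ker ∂_k / im ∂_{k+1}:

  H_0: rank C_0 − rank ∂_1 = 3 − 2 = 1, and the invariant factors of ∂_1 are all 1, so H_0 ≅ Z.
  H_1: rank ker ∂_1 − rank ∂_2 = (3 − 2) − 0 = 1, and there is no ∂_2, so H_1 ≅ Z.

As a check, the Euler characteristic is 3 − 3 = 0, which agrees with 1 − 1 = 0.
(K is a triangulation of the circle S^1.)

Hence the Betti numbers are b_0 = 1, b_1 = 1.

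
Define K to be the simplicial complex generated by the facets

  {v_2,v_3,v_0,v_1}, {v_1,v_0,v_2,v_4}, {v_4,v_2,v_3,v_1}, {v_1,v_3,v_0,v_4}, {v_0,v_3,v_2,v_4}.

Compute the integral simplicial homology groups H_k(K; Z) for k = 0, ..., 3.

H_0 = Z,  H_1 = 0,  H_2 = 0,  H_3 = Z.

Order the vertices as v_0 < v_1 < v_2 < v_3 < v_4. Listing each simplex with vertices in this order, K has dimension 3 with simplices:

  0-simplices (5): [v_0], [v_1], [v_2], [v_3], [v_4]
  1-simplices (10): [v_0,v_1], [v_0,v_2], [v_0,v_3], [v_0,v_4], [v_1,v_2], [v_1,v_3], [v_1,v_4], [v_2,v_3], [v_2,v_4], [v_3,v_4]
  2-simplices (10): [v_0,v_1,v_2], [v_0,v_1,v_3], [v_0,v_1,v_4], [v_0,v_2,v_3], [v_0,v_2,v_4], [v_0,v_3,v_4], [v_1,v_2,v_3], [v_1,v_2,v_4], [v_1,v_3,v_4], [v_2,v_3,v_4]
  3-simplices (5): [v_0,v_1,v_2,v_3], [v_0,v_1,v_2,v_4], [v_0,v_1,v_3,v_4], [v_0,v_2,v_3,v_4], [v_1,v_2,v_3,v_4]

giving chain groups C_0 ≅ Z^5, C_1 ≅ Z^10, C_2 ≅ Z^10, C_3 ≅ Z^5.

∂_1: C_1 → C_0 sends each edge [p,q] (with p < q) to q − p. For instance
  ∂[v_0,v_3] = [v_3] − [v_0].
As a 5×10 matrix over Z this has rank 4, with invariant factors (1,1,1,1).

The boundary map ∂_2: C_2 → C_1 sends each 2-simplex [p,q,r] to [q,r] − [p,r] + [p,q]. For instance
  ∂[v_1,v_2,v_4] = [v_2,v_4] − [v_1,v_4] + [v_1,v_2],
  ∂[v_0,v_2,v_3] = [v_2,v_3] − [v_0,v_3] + [v_0,v_2].
The resulting 10×10 matrix has rank 6, and its Smith normal form has invariant factors (1,1,1,1,1,1).

Boundary ∂_3: C_3 → C_2 sends each 3-simplex σ to the alternating sum Σ_i (−1)^i (σ with its i-th vertex removed). For instance
  ∂[v_0,v_1,v_2,v_4] = [v_1,v_2,v_4] − [v_0,v_2,v_4] + [v_0,v_1,v_4] − [v_0,v_1,v_2],
  ∂[v_0,v_2,v_3,v_4] = [v_2,v_3,v_4] − [v_0,v_3,v_4] + [v_0,v_2,v_4] − [v_0,v_2,v_3].
The resulting 10×5 matrix has rank 4, and its Smith normal form has invariant factors (1,1,1,1).

Reading off H_k = ker ∂_k / im ∂_{k+1}:

  H_0: rank C_0 − rank ∂_1 = 5 − 4 = 1, and the invariant factors of ∂_1 are all 1, so H_0 = Z.
  H_1: rank ker ∂_1 − rank ∂_2 = (10 − 4) − 6 = 0, and the invariant factors of ∂_2 are all 1, so H_1 = 0.
  H_2: rank ker ∂_2 − rank ∂_3 = (10 − 6) − 4 = 0, and the invariant factors of ∂_3 are all 1, so H_2 = 0.
  H_3: rank ker ∂_3 − rank ∂_4 = (5 − 4) − 0 = 1, and there is no ∂_4, so H_3 = Z.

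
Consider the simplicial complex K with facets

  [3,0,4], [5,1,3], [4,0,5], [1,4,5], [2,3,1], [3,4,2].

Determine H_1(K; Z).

Order the vertices as 0 < 1 < 2 < 3 < 4 < 5. Listing each simplex with vertices in this order, K has dimension 2 with simplices:

  0-simplices (6): [0], [1], [2], [3], [4], [5]
  1-simplices (12): [0,3], [0,4], [0,5], [1,2], [1,3], [1,4], [1,5], [2,3], [2,4], [3,4], [3,5], [4,5]
  2-simplices (6): [0,3,4], [0,4,5], [1,2,3], [1,3,5], [1,4,5], [2,3,4]

so the chain groups are C_0 ≅ Z^6, C_1 ≅ Z^12, C_2 ≅ Z^6.

The boundary map ∂_1: C_1 → C_0 is given by ∂[p,q] = [q] − [p].
The resulting 6×12 matrix has rank 5, and its Smith normal form has invariant factors (1,1,1,1,1).

∂_2: C_2 → C_1 sends each 2-simplex [p,q,r] to [q,r] − [p,r] + [p,q]. For instance
  ∂[0,3,4] = [3,4] − [0,4] + [0,3],
  ∂[1,4,5] = [4,5] − [1,5] + [1,4].
The resulting 12×6 matrix has rank 6, and its Smith normal form has invariant factors (1,1,1,1,1,1).

From H_k ≅ ker(∂_k) / im(∂_{k+1}) we obtain:

  H_1: rank ker ∂_1 − rank ∂_2 = (12 − 5) − 6 = 1, and the invariant factors of ∂_2 are all 1, so H_1 = Z.

(K is a triangulation of the cylinder S^1 x I.)

H_1 ≅ Z.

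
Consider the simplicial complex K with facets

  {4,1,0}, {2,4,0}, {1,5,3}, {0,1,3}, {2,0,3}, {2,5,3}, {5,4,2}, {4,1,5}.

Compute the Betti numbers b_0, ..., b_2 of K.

b_0 = 1, b_1 = 0, b_2 = 1.

Order the vertices as 0 < 1 < 2 < 3 < 4 < 5. Listing each simplex with vertices in this order, K has dimension 2 with simplices:

  0-simplices (6): [0], [1], [2], [3], [4], [5]
  1-simplices (12): [0,1], [0,2], [0,3], [0,4], [1,3], [1,4], [1,5], [2,3], [2,4], [2,5], [3,5], [4,5]
  2-simplices (8): [0,1,3], [0,1,4], [0,2,3], [0,2,4], [1,3,5], [1,4,5], [2,3,5], [2,4,5]

giving chain groups C_0 ≅ Z^6, C_1 ≅ Z^12, C_2 ≅ Z^8.

∂_1: C_1 → C_0 maps an edge to its endpoints' difference, ∂[p,q] = q − p. For instance
  ∂[4,5] = [5] − [4].
As a 6×12 matrix over Z this has rank 5, with invariant factors (1,1,1,1,1).

The boundary map ∂_2: C_2 → C_1 maps a triangle to the signed sum of its edges. For instance
  ∂[2,4,5] = [4,5] − [2,5] + [2,4],
  ∂[1,4,5] = [4,5] − [1,5] + [1,4].
As a 12×8 matrix over Z this has rank 7, with invariant factors (1,1,1,1,1,1,1).

Now H_k = ker ∂_k / im ∂_{k+1}, so:

  H_0: rank C_0 − rank ∂_1 = 6 − 5 = 1, and the invariant factors of ∂_1 are all 1, so H_0 ≅ Z.
  H_1: rank ker ∂_1 − rank ∂_2 = (12 − 5) − 7 = 0, and the invariant factors of ∂_2 are all 1, so H_1 ≅ 0.
  H_2: rank ker ∂_2 − rank ∂_3 = (8 − 7) − 0 = 1, and there is no ∂_3, so H_2 ≅ Z.

As a check, the Euler characteristic is 6 − 12 + 8 = 2, which agrees with 1 − 0 + 1 = 2.

Hence the Betti numbers are b_0 = 1, b_1 = 0, b_2 = 1.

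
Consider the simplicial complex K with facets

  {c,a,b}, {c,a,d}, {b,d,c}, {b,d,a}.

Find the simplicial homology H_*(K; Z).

H_0 ≅ Z,  H_1 = 0,  H_2 ≅ Z.

K has 4 vertices, 6 edges, 4 triangles.
rank ∂_0 = 0, rank ∂_1 = 3 ⇒ b_0 = 4 − 0 − 3 = 1; all invariant factors of ∂_1 are 1 so no torsion. So H_0 ≅ Z.
rank ∂_1 = 3, rank ∂_2 = 3 ⇒ b_1 = 6 − 3 − 3 = 0; all invariant factors of ∂_2 are 1 so no torsion. So H_1 ≅ 0.
rank ∂_2 = 3, rank ∂_3 = 0 ⇒ b_2 = 4 − 3 − 0 = 1. So H_2 ≅ Z.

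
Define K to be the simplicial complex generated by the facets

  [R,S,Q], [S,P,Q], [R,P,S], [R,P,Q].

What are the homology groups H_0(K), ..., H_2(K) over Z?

We work with the vertex ordering P < Q < R < S. The simplices of K, each written with vertices in increasing order, are:

  0-simplices (4): P, Q, R, S
  1-simplices (6): PQ, PR, PS, QR, QS, RS
  2-simplices (4): PQR, PQS, PRS, QRS

Hence C_0 ≅ Z^4, C_1 ≅ Z^6, C_2 ≅ Z^4.

Boundary ∂_1: C_1 → C_0 maps an edge to its endpoints' difference, ∂[p,q] = q − p. For instance
  ∂QS = S − Q.
The resulting 4×6 matrix has rank 3, and its Smith normal form has invariant factors (1,1,1).

The boundary map ∂_2: C_2 → C_1 maps a triangle to the signed sum of its edges. For instance
  ∂PQS = QS − PS + PQ,
  ∂QRS = RS − QS + QR.
The 6×4 boundary matrix has rank 3 and Smith normal form diag(1,1,1).

Now H_k = ker ∂_k / im ∂_{k+1}, so:

  H_0: rank C_0 − rank ∂_1 = 4 − 3 = 1, and the invariant factors of ∂_1 are all 1, so H_0 = Z.
  H_1: rank ker ∂_1 − rank ∂_2 = (6 − 3) − 3 = 0, and the invariant factors of ∂_2 are all 1, so H_1 = 0.
  H_2: rank ker ∂_2 − rank ∂_3 = (4 − 3) − 0 = 1, and there is no ∂_3, so H_2 = Z.

As a check, the Euler characteristic is 4 − 6 + 4 = 2, which agrees with 1 − 0 + 1 = 2.
(K is a triangulation of the 2-sphere S^2.)

H_0 = Z,  H_1 = 0,  H_2 = Z.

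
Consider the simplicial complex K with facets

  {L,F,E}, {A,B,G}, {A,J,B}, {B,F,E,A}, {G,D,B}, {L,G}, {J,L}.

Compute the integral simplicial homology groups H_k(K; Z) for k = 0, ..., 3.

H_0 = Z,  H_1 = Z^2,  H_2 = 0,  H_3 = 0.

Fix the vertex order A < B < D < E < F < G < J < L and write every simplex with vertices in increasing order. Then dim K = 3 and the simplices of K are:

  0-simplices (8): A, B, D, E, F, G, J, L
  1-simplices (16): AB, AE, AF, AG, AJ, BD, BE, BF, BG, BJ, DG, EF, EL, FL, GL, JL
  2-simplices (8): ABE, ABF, ABG, ABJ, AEF, BDG, BEF, EFL
  3-simplices (1): ABEF

Hence C_0 ≅ Z^8, C_1 ≅ Z^16, C_2 ≅ Z^8, C_3 ≅ Z^1.

∂_1: C_1 → C_0 sends each edge [p,q] (with p < q) to q − p. For instance
  ∂AB = B − A.
The 8×16 boundary matrix has rank 7 and Smith normal form diag(1,1,1,1,1,1,1).

The boundary map ∂_2: C_2 → C_1 sends each 2-simplex [p,q,r] to [q,r] − [p,r] + [p,q]. For instance
  ∂ABF = BF − AF + AB,
  ∂ABG = BG − AG + AB.
The 16×8 boundary matrix has rank 7 and Smith normal form diag(1,1,1,1,1,1,1).

∂_3: C_3 → C_2 sends each 3-simplex σ to the alternating sum Σ_i (−1)^i (σ with its i-th vertex removed). For instance
  ∂ABEF = BEF − AEF + ABF − ABE.
As a 8×1 matrix over Z this has rank 1, with invariant factors (1).

From H_k ≅ ker(∂_k) / im(∂_{k+1}) we obtain:

  H_0: rank C_0 − rank ∂_1 = 8 − 7 = 1, and the invariant factors of ∂_1 are all 1, so H_0 ≅ Z.
  H_1: rank ker ∂_1 − rank ∂_2 = (16 − 7) − 7 = 2, and the invariant factors of ∂_2 are all 1, so H_1 ≅ Z^2.
  H_2: rank ker ∂_2 − rank ∂_3 = (8 − 7) − 1 = 0, and the invariant factors of ∂_3 are all 1, so H_2 ≅ 0.
  H_3: rank ker ∂_3 − rank ∂_4 = (1 − 1) − 0 = 0, and there is no ∂_4, so H_3 ≅ 0.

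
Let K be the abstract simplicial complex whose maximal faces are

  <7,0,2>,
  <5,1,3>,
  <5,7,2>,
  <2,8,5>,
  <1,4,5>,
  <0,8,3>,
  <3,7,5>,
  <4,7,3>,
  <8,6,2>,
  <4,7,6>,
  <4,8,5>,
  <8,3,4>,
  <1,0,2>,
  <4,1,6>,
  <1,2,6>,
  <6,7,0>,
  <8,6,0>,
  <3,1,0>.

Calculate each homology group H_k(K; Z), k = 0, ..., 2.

Fix the vertex order 0 < 1 < 2 < 3 < 4 < 5 < 6 < 7 < 8 and write every simplex with vertices in increasing order. Then dim K = 2 and the simplices of K are:

  0-simplices (9): [0], [1], [2], [3], [4], [5], [6], [7], [8]
  1-simplices (27): (27 of them)
  2-simplices (18): [0,1,2], [0,1,3], [0,2,7], [0,3,8], [0,6,7], [0,6,8], [1,2,6], [1,3,5], [1,4,5], [1,4,6], [2,5,7], [2,5,8], [2,6,8], [3,4,7], [3,4,8], [3,5,7], [4,5,8], [4,6,7]

Hence C_0 ≅ Z^9, C_1 ≅ Z^27, C_2 ≅ Z^18.

∂_1: C_1 → C_0 maps an edge to its endpoints' difference, ∂[p,q] = q − p. For instance
  ∂[3,5] = [5] − [3].
The resulting 9×27 matrix has rank 8, and its Smith normal form has invariant factors (1,1,1,1,1,1,1,1).

Boundary ∂_2: C_2 → C_1 acts by ∂[p,q,r] = [q,r] − [p,r] + [p,q]. For instance
  ∂[0,1,2] = [1,2] − [0,2] + [0,1],
  ∂[2,5,8] = [5,8] − [2,8] + [2,5].
This gives a 27×18 integer matrix of rank 18; reducing to Smith normal form yields diagonal entries (1,1,1,1,1,1,1,1,1,1,1,1,1,1,1,1,1,2).

Computing H_k = (kernel of ∂_k) / (image of ∂_{k+1}):

  H_0: rank C_0 − rank ∂_1 = 9 − 8 = 1, and the invariant factors of ∂_1 are all 1, so H_0 ≅ Z.
  H_1: rank ker ∂_1 − rank ∂_2 = (27 − 8) − 18 = 1, and ∂_2 has invariant factor 2 > 1, so H_1 ≅ Z ⊕ Z/2.
  H_2: rank ker ∂_2 − rank ∂_3 = (18 − 18) − 0 = 0, and there is no ∂_3, so H_2 ≅ 0.

(K is a triangulation of the Klein bottle.)

H_0 ≅ Z,  H_1 ≅ Z ⊕ Z/2,  H_2 = 0.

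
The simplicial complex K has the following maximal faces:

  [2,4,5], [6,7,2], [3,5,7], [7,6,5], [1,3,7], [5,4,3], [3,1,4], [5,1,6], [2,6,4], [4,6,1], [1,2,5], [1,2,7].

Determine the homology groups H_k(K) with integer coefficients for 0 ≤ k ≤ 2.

H_0 ≅ Z,  H_1 ≅ Z/2,  H_2 = 0.

Take the total order 1 < 2 < 3 < 4 < 5 < 6 < 7 on the vertex set. Then K (dimension 2) consists of the simplices:

  0-simplices (7): [1], [2], [3], [4], [5], [6], [7]
  1-simplices (18): [1,2], [1,3], [1,4], [1,5], [1,6], [1,7], [2,4], [2,5], [2,6], [2,7], [3,4], [3,5], [3,7], [4,5], [4,6], [5,6], [5,7], [6,7]
  2-simplices (12): [1,2,5], [1,2,7], [1,3,4], [1,3,7], [1,4,6], [1,5,6], [2,4,5], [2,4,6], [2,6,7], [3,4,5], [3,5,7], [5,6,7]

giving chain groups C_0 ≅ Z^7, C_1 ≅ Z^18, C_2 ≅ Z^12.

∂_1: C_1 → C_0 maps an edge to its endpoints' difference, ∂[p,q] = q − p. For instance
  ∂[2,5] = [5] − [2].
This gives a 7×18 integer matrix of rank 6; reducing to Smith normal form yields diagonal entries (1,1,1,1,1,1).

∂_2: C_2 → C_1 maps a triangle to the signed sum of its edges. For instance
  ∂[2,4,6] = [4,6] − [2,6] + [2,4],
  ∂[3,4,5] = [4,5] − [3,5] + [3,4].
The resulting 18×12 matrix has rank 12, and its Smith normal form has invariant factors (1,1,1,1,1,1,1,1,1,1,1,2).

From H_k ≅ ker(∂_k) / im(∂_{k+1}) we obtain:

  H_0: rank C_0 − rank ∂_1 = 7 − 6 = 1, and the invariant factors of ∂_1 are all 1, so H_0 ≅ Z.
  H_1: rank ker ∂_1 − rank ∂_2 = (18 − 6) − 12 = 0, and ∂_2 has invariant factor 2 > 1, so H_1 ≅ Z/2.
  H_2: rank ker ∂_2 − rank ∂_3 = (12 − 12) − 0 = 0, and there is no ∂_3, so H_2 ≅ 0.

(K is a triangulation of the real projective plane RP^2.)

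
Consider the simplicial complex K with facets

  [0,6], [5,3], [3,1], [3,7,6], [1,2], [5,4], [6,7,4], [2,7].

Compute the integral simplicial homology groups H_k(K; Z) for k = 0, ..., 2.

We work with the vertex ordering 0 < 1 < 2 < 3 < 4 < 5 < 6 < 7. The simplices of K, each written with vertices in increasing order, are:

  0-simplices (8): [0], [1], [2], [3], [4], [5], [6], [7]
  1-simplices (11): [0,6], [1,2], [1,3], [2,7], [3,5], [3,6], [3,7], [4,5], [4,6], [4,7], [6,7]
  2-simplices (2): [3,6,7], [4,6,7]

giving chain groups C_0 ≅ Z^8, C_1 ≅ Z^11, C_2 ≅ Z^2.

∂_1: C_1 → C_0 is given by ∂[p,q] = [q] − [p]. For instance
  ∂[0,6] = [6] − [0].
The resulting 8×11 matrix has rank 7, and its Smith normal form has invariant factors (1,1,1,1,1,1,1).

∂_2: C_2 → C_1 maps a triangle to the signed sum of its edges. For instance
  ∂[4,6,7] = [6,7] − [4,7] + [4,6],
  ∂[3,6,7] = [6,7] − [3,7] + [3,6].
As a 11×2 matrix over Z this has rank 2, with invariant factors (1,1).

Computing H_k = (kernel of ∂_k) / (image of ∂_{k+1}):

  H_0: rank C_0 − rank ∂_1 = 8 − 7 = 1, and the invariant factors of ∂_1 are all 1, so H_0 = Z.
  H_1: rank ker ∂_1 − rank ∂_2 = (11 − 7) − 2 = 2, and the invariant factors of ∂_2 are all 1, so H_1 = Z^2.
  H_2: rank ker ∂_2 − rank ∂_3 = (2 − 2) − 0 = 0, and there is no ∂_3, so H_2 = 0.

As a check, the Euler characteristic is 8 − 11 + 2 = -1, which agrees with 1 − 2 + 0 = -1.

H_0 = Z,  H_1 = Z^2,  H_2 = 0.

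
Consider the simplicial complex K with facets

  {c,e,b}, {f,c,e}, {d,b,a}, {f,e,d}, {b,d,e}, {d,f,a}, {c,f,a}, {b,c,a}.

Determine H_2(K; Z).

H_2 ≅ Z.

Fix the vertex order a < b < c < d < e < f and write every simplex with vertices in increasing order. Then dim K = 2 and the simplices of K are:

  0-simplices (6): a, b, c, d, e, f
  1-simplices (12): ab, ac, ad, af, bc, bd, be, ce, cf, de, df, ef
  2-simplices (8): abc, abd, acf, adf, bce, bde, cef, def

giving chain groups C_0 ≅ Z^6, C_1 ≅ Z^12, C_2 ≅ Z^8.

Boundary ∂_1: C_1 → C_0 is given by ∂[p,q] = [q] − [p].
The resulting 6×12 matrix has rank 5, and its Smith normal form has invariant factors (1,1,1,1,1).

∂_2: C_2 → C_1 sends each 2-simplex [p,q,r] to [q,r] − [p,r] + [p,q]. For instance
  ∂def = ef − df + de,
  ∂acf = cf − af + ac.
This gives a 12×8 integer matrix of rank 7; reducing to Smith normal form yields diagonal entries (1,1,1,1,1,1,1).

From H_k ≅ ker(∂_k) / im(∂_{k+1}) we obtain:

  H_2: rank ker ∂_2 − rank ∂_3 = (8 − 7) − 0 = 1, and there is no ∂_3, so H_2 = Z.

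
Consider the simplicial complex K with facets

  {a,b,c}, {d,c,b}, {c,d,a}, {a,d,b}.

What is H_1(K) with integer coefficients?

H_1 = 0.

K has 4 vertices, 6 edges, 4 triangles.
rank ∂_1 = 3, rank ∂_2 = 3 ⇒ b_1 = 6 − 3 − 3 = 0; all invariant factors of ∂_2 are 1 so no torsion. So H_1 ≅ 0.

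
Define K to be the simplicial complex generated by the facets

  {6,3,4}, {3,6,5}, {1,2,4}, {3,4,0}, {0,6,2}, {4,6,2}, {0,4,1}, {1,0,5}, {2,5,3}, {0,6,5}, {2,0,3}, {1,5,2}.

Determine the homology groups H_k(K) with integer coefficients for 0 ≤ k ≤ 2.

H_0 ≅ Z,  H_1 ≅ Z/2,  H_2 = 0.

Order the vertices as 0 < 1 < 2 < 3 < 4 < 5 < 6. Listing each simplex with vertices in this order, K has dimension 2 with simplices:

  0-simplices (7): [0], [1], [2], [3], [4], [5], [6]
  1-simplices (18): [0,1], [0,2], [0,3], [0,4], [0,5], [0,6], [1,2], [1,4], [1,5], [2,3], [2,4], [2,5], [2,6], [3,4], [3,5], [3,6], [4,6], [5,6]
  2-simplices (12): [0,1,4], [0,1,5], [0,2,3], [0,2,6], [0,3,4], [0,5,6], [1,2,4], [1,2,5], [2,3,5], [2,4,6], [3,4,6], [3,5,6]

giving chain groups C_0 ≅ Z^7, C_1 ≅ Z^18, C_2 ≅ Z^12.

Boundary ∂_1: C_1 → C_0 is given by ∂[p,q] = [q] − [p]. For instance
  ∂[5,6] = [6] − [5].
As a 7×18 matrix over Z this has rank 6, with invariant factors (1,1,1,1,1,1).

Boundary ∂_2: C_2 → C_1 maps a triangle to the signed sum of its edges. For instance
  ∂[0,3,4] = [3,4] − [0,4] + [0,3],
  ∂[2,3,5] = [3,5] − [2,5] + [2,3].
The resulting 18×12 matrix has rank 12, and its Smith normal form has invariant factors (1,1,1,1,1,1,1,1,1,1,1,2).

Now H_k = ker ∂_k / im ∂_{k+1}, so:

  H_0: rank C_0 − rank ∂_1 = 7 − 6 = 1, and the invariant factors of ∂_1 are all 1, so H_0 ≅ Z.
  H_1: rank ker ∂_1 − rank ∂_2 = (18 − 6) − 12 = 0, and ∂_2 has invariant factor 2 > 1, so H_1 ≅ Z/2.
  H_2: rank ker ∂_2 − rank ∂_3 = (12 − 12) − 0 = 0, and there is no ∂_3, so H_2 ≅ 0.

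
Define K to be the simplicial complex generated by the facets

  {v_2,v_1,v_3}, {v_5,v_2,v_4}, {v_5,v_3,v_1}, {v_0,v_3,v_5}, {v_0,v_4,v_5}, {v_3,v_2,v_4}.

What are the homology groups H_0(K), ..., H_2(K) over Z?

We work with the vertex ordering v_0 < v_1 < v_2 < v_3 < v_4 < v_5. The simplices of K, each written with vertices in increasing order, are:

  0-simplices (6): [v_0], [v_1], [v_2], [v_3], [v_4], [v_5]
  1-simplices (12): [v_0,v_3], [v_0,v_4], [v_0,v_5], [v_1,v_2], [v_1,v_3], [v_1,v_5], [v_2,v_3], [v_2,v_4], [v_2,v_5], [v_3,v_4], [v_3,v_5], [v_4,v_5]
  2-simplices (6): [v_0,v_3,v_5], [v_0,v_4,v_5], [v_1,v_2,v_3], [v_1,v_3,v_5], [v_2,v_3,v_4], [v_2,v_4,v_5]

giving chain groups C_0 ≅ Z^6, C_1 ≅ Z^12, C_2 ≅ Z^6.

The boundary map ∂_1: C_1 → C_0 is given by ∂[p,q] = [q] − [p]. For instance
  ∂[v_1,v_5] = [v_5] − [v_1].
The 6×12 boundary matrix has rank 5 and Smith normal form diag(1,1,1,1,1).

∂_2: C_2 → C_1 acts by ∂[p,q,r] = [q,r] − [p,r] + [p,q]. For instance
  ∂[v_0,v_3,v_5] = [v_3,v_5] − [v_0,v_5] + [v_0,v_3],
  ∂[v_2,v_4,v_5] = [v_4,v_5] − [v_2,v_5] + [v_2,v_4].
As a 12×6 matrix over Z this has rank 6, with invariant factors (1,1,1,1,1,1).

Computing H_k = (kernel of ∂_k) / (image of ∂_{k+1}):

  H_0: rank C_0 − rank ∂_1 = 6 − 5 = 1, and the invariant factors of ∂_1 are all 1, so H_0 ≅ Z.
  H_1: rank ker ∂_1 − rank ∂_2 = (12 − 5) − 6 = 1, and the invariant factors of ∂_2 are all 1, so H_1 ≅ Z.
  H_2: rank ker ∂_2 − rank ∂_3 = (6 − 6) − 0 = 0, and there is no ∂_3, so H_2 ≅ 0.

H_0 ≅ Z,  H_1 ≅ Z,  H_2 = 0.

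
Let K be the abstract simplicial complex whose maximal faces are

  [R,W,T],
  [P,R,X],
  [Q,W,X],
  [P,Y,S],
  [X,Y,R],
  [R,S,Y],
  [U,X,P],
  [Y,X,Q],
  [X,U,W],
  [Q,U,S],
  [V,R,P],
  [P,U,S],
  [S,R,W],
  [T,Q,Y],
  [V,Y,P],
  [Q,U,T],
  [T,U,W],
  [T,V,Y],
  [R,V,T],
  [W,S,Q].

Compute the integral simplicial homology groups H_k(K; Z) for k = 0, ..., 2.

H_0 = Z,  H_1 = Z ⊕ Z/2Z,  H_2 = 0.

We work with the vertex ordering P < Q < R < S < T < U < V < W < X < Y. The simplices of K, each written with vertices in increasing order, are:

  0-simplices (10): P, Q, R, S, T, U, V, W, X, Y
  1-simplices (30): PR, PS, PU, PV, PX, PY, QS, QT, QU, QW, QX, QY, RS, RT, RV, RW, RX, RY, SU, SW, SY, TU, TV, TW, TY, UW, UX, VY, WX, XY
  2-simplices (20): PRV, PRX, PSU, PSY, PUX, PVY, QSU, QSW, QTU, QTY, QWX, QXY, RSW, RSY, RTV, RTW, RXY, TUW, TVY, UWX

giving chain groups C_0 ≅ Z^10, C_1 ≅ Z^30, C_2 ≅ Z^20.

Boundary ∂_1: C_1 → C_0 maps an edge to its endpoints' difference, ∂[p,q] = q − p.
The resulting 10×30 matrix has rank 9, and its Smith normal form has invariant factors (1,1,1,1,1,1,1,1,1).

The boundary map ∂_2: C_2 → C_1 maps a triangle to the signed sum of its edges. For instance
  ∂PRX = RX − PX + PR,
  ∂RSW = SW − RW + RS.
As a 30×20 matrix over Z this has rank 20, with invariant factors (1,1,1,1,1,1,1,1,1,1,1,1,1,1,1,1,1,1,1,2).

Now H_k = ker ∂_k / im ∂_{k+1}, so:

  H_0: rank C_0 − rank ∂_1 = 10 − 9 = 1, and the invariant factors of ∂_1 are all 1, so H_0 = Z.
  H_1: rank ker ∂_1 − rank ∂_2 = (30 − 9) − 20 = 1, and ∂_2 has invariant factor 2 > 1, so H_1 = Z ⊕ Z/2Z.
  H_2: rank ker ∂_2 − rank ∂_3 = (20 − 20) − 0 = 0, and there is no ∂_3, so H_2 = 0.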